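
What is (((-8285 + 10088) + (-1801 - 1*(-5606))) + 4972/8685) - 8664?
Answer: -26536388/8685 ≈ -3055.4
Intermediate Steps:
(((-8285 + 10088) + (-1801 - 1*(-5606))) + 4972/8685) - 8664 = ((1803 + (-1801 + 5606)) + 4972*(1/8685)) - 8664 = ((1803 + 3805) + 4972/8685) - 8664 = (5608 + 4972/8685) - 8664 = 48710452/8685 - 8664 = -26536388/8685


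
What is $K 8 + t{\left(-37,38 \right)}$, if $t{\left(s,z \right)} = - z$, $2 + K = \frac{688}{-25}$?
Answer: $- \frac{6854}{25} \approx -274.16$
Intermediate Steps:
$K = - \frac{738}{25}$ ($K = -2 + \frac{688}{-25} = -2 + 688 \left(- \frac{1}{25}\right) = -2 - \frac{688}{25} = - \frac{738}{25} \approx -29.52$)
$K 8 + t{\left(-37,38 \right)} = \left(- \frac{738}{25}\right) 8 - 38 = - \frac{5904}{25} - 38 = - \frac{6854}{25}$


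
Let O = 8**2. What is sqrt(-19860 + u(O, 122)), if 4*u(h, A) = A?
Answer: I*sqrt(79318)/2 ≈ 140.82*I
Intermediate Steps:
O = 64
u(h, A) = A/4
sqrt(-19860 + u(O, 122)) = sqrt(-19860 + (1/4)*122) = sqrt(-19860 + 61/2) = sqrt(-39659/2) = I*sqrt(79318)/2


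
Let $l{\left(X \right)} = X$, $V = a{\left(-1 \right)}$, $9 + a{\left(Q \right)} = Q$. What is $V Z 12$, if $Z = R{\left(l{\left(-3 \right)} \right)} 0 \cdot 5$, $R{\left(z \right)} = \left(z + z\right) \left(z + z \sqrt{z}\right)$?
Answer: $0$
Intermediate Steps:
$a{\left(Q \right)} = -9 + Q$
$V = -10$ ($V = -9 - 1 = -10$)
$R{\left(z \right)} = 2 z \left(z + z^{\frac{3}{2}}\right)$
$Z = 0$ ($Z = \left(2 \left(-3\right)^{2} + 2 \left(-3\right)^{\frac{5}{2}}\right) 0 \cdot 5 = \left(2 \cdot 9 + 2 \cdot 9 i \sqrt{3}\right) 0 \cdot 5 = \left(18 + 18 i \sqrt{3}\right) 0 \cdot 5 = 0 \cdot 5 = 0$)
$V Z 12 = \left(-10\right) 0 \cdot 12 = 0 \cdot 12 = 0$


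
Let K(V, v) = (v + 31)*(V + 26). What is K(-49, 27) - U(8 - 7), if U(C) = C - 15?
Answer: -1320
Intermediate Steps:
U(C) = -15 + C
K(V, v) = (26 + V)*(31 + v) (K(V, v) = (31 + v)*(26 + V) = (26 + V)*(31 + v))
K(-49, 27) - U(8 - 7) = (806 + 26*27 + 31*(-49) - 49*27) - (-15 + (8 - 7)) = (806 + 702 - 1519 - 1323) - (-15 + 1) = -1334 - 1*(-14) = -1334 + 14 = -1320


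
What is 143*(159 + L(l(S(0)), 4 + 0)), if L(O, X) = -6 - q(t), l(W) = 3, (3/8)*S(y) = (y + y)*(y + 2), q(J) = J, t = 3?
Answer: 21450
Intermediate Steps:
S(y) = 16*y*(2 + y)/3 (S(y) = 8*((y + y)*(y + 2))/3 = 8*((2*y)*(2 + y))/3 = 8*(2*y*(2 + y))/3 = 16*y*(2 + y)/3)
L(O, X) = -9 (L(O, X) = -6 - 1*3 = -6 - 3 = -9)
143*(159 + L(l(S(0)), 4 + 0)) = 143*(159 - 9) = 143*150 = 21450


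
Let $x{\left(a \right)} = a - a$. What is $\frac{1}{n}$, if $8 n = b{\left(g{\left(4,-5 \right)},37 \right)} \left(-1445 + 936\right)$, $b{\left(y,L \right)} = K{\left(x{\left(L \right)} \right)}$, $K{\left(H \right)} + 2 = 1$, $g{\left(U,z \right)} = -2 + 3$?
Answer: $\frac{8}{509} \approx 0.015717$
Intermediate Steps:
$x{\left(a \right)} = 0$
$g{\left(U,z \right)} = 1$
$K{\left(H \right)} = -1$ ($K{\left(H \right)} = -2 + 1 = -1$)
$b{\left(y,L \right)} = -1$
$n = \frac{509}{8}$ ($n = \frac{\left(-1\right) \left(-1445 + 936\right)}{8} = \frac{\left(-1\right) \left(-509\right)}{8} = \frac{1}{8} \cdot 509 = \frac{509}{8} \approx 63.625$)
$\frac{1}{n} = \frac{1}{\frac{509}{8}} = \frac{8}{509}$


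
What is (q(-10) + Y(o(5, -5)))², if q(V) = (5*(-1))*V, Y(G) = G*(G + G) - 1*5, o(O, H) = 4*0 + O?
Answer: 9025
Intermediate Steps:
o(O, H) = O (o(O, H) = 0 + O = O)
Y(G) = -5 + 2*G² (Y(G) = G*(2*G) - 5 = 2*G² - 5 = -5 + 2*G²)
q(V) = -5*V
(q(-10) + Y(o(5, -5)))² = (-5*(-10) + (-5 + 2*5²))² = (50 + (-5 + 2*25))² = (50 + (-5 + 50))² = (50 + 45)² = 95² = 9025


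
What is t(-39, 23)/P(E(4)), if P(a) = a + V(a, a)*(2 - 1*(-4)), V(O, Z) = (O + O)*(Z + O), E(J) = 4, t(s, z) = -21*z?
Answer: -483/388 ≈ -1.2448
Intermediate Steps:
V(O, Z) = 2*O*(O + Z) (V(O, Z) = (2*O)*(O + Z) = 2*O*(O + Z))
P(a) = a + 24*a² (P(a) = a + (2*a*(a + a))*(2 - 1*(-4)) = a + (2*a*(2*a))*(2 + 4) = a + (4*a²)*6 = a + 24*a²)
t(-39, 23)/P(E(4)) = (-21*23)/((4*(1 + 24*4))) = -483*1/(4*(1 + 96)) = -483/(4*97) = -483/388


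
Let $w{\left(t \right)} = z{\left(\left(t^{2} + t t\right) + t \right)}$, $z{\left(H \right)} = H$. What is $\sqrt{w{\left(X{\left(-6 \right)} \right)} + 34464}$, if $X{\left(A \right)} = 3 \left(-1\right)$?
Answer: $3 \sqrt{3831} \approx 185.69$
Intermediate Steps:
$X{\left(A \right)} = -3$
$w{\left(t \right)} = t + 2 t^{2}$ ($w{\left(t \right)} = \left(t^{2} + t t\right) + t = \left(t^{2} + t^{2}\right) + t = 2 t^{2} + t = t + 2 t^{2}$)
$\sqrt{w{\left(X{\left(-6 \right)} \right)} + 34464} = \sqrt{- 3 \left(1 + 2 \left(-3\right)\right) + 34464} = \sqrt{- 3 \left(1 - 6\right) + 34464} = \sqrt{\left(-3\right) \left(-5\right) + 34464} = \sqrt{15 + 34464} = \sqrt{34479} = 3 \sqrt{3831}$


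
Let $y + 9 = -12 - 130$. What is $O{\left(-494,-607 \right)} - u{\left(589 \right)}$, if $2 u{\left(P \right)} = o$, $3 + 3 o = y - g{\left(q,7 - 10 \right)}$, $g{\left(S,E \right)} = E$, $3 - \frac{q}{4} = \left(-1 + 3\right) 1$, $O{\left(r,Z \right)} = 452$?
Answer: $\frac{2863}{6} \approx 477.17$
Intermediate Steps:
$q = 4$ ($q = 12 - 4 \left(-1 + 3\right) 1 = 12 - 4 \cdot 2 \cdot 1 = 12 - 8 = 4$)
$y = -151$ ($y = -9 - 142 = -151$)
$o = - \frac{151}{3}$ ($o = -1 + \frac{-151 - \left(7 - 10\right)}{3} = -1 + \frac{-151 - -3}{3} = -1 + \frac{-151 + 3}{3} = -1 + \frac{1}{3} \left(-148\right) = -1 - \frac{148}{3} = - \frac{151}{3} \approx -50.333$)
$u{\left(P \right)} = - \frac{151}{6}$ ($u{\left(P \right)} = \frac{1}{2} \left(- \frac{151}{3}\right) = - \frac{151}{6}$)
$O{\left(-494,-607 \right)} - u{\left(589 \right)} = 452 - - \frac{151}{6} = 452 + \frac{151}{6} = \frac{2863}{6}$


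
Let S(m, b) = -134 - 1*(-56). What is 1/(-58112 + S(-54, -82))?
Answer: -1/58190 ≈ -1.7185e-5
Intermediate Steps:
S(m, b) = -78 (S(m, b) = -134 + 56 = -78)
1/(-58112 + S(-54, -82)) = 1/(-58112 - 78) = 1/(-58190) = -1/58190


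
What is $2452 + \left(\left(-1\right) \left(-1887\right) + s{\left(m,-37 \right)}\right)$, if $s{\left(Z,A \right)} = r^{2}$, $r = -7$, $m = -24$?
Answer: $4388$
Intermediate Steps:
$s{\left(Z,A \right)} = 49$ ($s{\left(Z,A \right)} = \left(-7\right)^{2} = 49$)
$2452 + \left(\left(-1\right) \left(-1887\right) + s{\left(m,-37 \right)}\right) = 2452 + \left(\left(-1\right) \left(-1887\right) + 49\right) = 2452 + \left(1887 + 49\right) = 2452 + 1936 = 4388$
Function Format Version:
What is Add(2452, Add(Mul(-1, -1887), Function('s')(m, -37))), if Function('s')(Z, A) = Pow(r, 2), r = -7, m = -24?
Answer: 4388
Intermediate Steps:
Function('s')(Z, A) = 49 (Function('s')(Z, A) = Pow(-7, 2) = 49)
Add(2452, Add(Mul(-1, -1887), Function('s')(m, -37))) = Add(2452, Add(Mul(-1, -1887), 49)) = Add(2452, Add(1887, 49)) = Add(2452, 1936) = 4388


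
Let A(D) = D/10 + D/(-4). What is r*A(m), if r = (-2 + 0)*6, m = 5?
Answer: 9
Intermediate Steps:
A(D) = -3*D/20 (A(D) = D*(⅒) + D*(-¼) = D/10 - D/4 = -3*D/20)
r = -12 (r = -2*6 = -12)
r*A(m) = -(-9)*5/5 = -12*(-¾) = 9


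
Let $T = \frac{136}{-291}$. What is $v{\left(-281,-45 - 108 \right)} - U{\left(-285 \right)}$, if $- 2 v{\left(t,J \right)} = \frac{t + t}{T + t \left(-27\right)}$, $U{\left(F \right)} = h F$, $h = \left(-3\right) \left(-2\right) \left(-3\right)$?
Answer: $- \frac{11325321759}{2207681} \approx -5130.0$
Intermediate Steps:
$T = - \frac{136}{291}$ ($T = 136 \left(- \frac{1}{291}\right) = - \frac{136}{291} \approx -0.46735$)
$h = -18$ ($h = 6 \left(-3\right) = -18$)
$U{\left(F \right)} = - 18 F$
$v{\left(t,J \right)} = - \frac{t}{- \frac{136}{291} - 27 t}$ ($v{\left(t,J \right)} = - \frac{\left(t + t\right) \frac{1}{- \frac{136}{291} + t \left(-27\right)}}{2} = - \frac{2 t \frac{1}{- \frac{136}{291} - 27 t}}{2} = - \frac{t}{- \frac{136}{291} - 27 t}$)
$v{\left(-281,-45 - 108 \right)} - U{\left(-285 \right)} = 291 \left(-281\right) \frac{1}{136 + 7857 \left(-281\right)} - \left(-18\right) \left(-285\right) = 291 \left(-281\right) \frac{1}{136 - 2207817} - 5130 = 291 \left(-281\right) \frac{1}{-2207681} - 5130 = 291 \left(-281\right) \left(- \frac{1}{2207681}\right) - 5130 = \frac{81771}{2207681} - 5130 = - \frac{11325321759}{2207681}$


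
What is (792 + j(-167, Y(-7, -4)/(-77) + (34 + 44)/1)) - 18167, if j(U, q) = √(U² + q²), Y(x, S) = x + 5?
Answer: -17375 + √201449945/77 ≈ -17191.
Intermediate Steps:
Y(x, S) = 5 + x
(792 + j(-167, Y(-7, -4)/(-77) + (34 + 44)/1)) - 18167 = (792 + √((-167)² + ((5 - 7)/(-77) + (34 + 44)/1)²)) - 18167 = (792 + √(27889 + (-2*(-1/77) + 78*1)²)) - 18167 = (792 + √(27889 + (2/77 + 78)²)) - 18167 = (792 + √(27889 + (6008/77)²)) - 18167 = (792 + √(27889 + 36096064/5929)) - 18167 = (792 + √(201449945/5929)) - 18167 = (792 + √201449945/77) - 18167 = -17375 + √201449945/77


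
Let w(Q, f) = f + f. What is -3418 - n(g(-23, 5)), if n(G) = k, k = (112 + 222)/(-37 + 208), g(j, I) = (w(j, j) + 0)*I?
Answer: -584812/171 ≈ -3420.0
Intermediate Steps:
w(Q, f) = 2*f
g(j, I) = 2*I*j (g(j, I) = (2*j + 0)*I = (2*j)*I = 2*I*j)
k = 334/171 ≈ 1.9532
n(G) = 334/171
-3418 - n(g(-23, 5)) = -3418 - 1*334/171 = -3418 - 334/171 = -584812/171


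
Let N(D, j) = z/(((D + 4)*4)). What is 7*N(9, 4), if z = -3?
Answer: -21/52 ≈ -0.40385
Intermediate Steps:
N(D, j) = -3/(16 + 4*D) (N(D, j) = -3*1/(4*(D + 4)) = -3*1/(4*(4 + D)) = -3/(16 + 4*D))
7*N(9, 4) = 7*(-3/(16 + 4*9)) = 7*(-3/(16 + 36)) = 7*(-3/52) = -21/52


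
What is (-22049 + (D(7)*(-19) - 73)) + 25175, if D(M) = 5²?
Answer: 2578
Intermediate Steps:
D(M) = 25
(-22049 + (D(7)*(-19) - 73)) + 25175 = (-22049 + (25*(-19) - 73)) + 25175 = (-22049 + (-475 - 73)) + 25175 = (-22049 - 548) + 25175 = -22597 + 25175 = 2578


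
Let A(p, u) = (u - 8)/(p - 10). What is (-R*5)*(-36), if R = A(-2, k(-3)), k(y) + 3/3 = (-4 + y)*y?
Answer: -180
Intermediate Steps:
k(y) = -1 + y*(-4 + y) (k(y) = -1 + (-4 + y)*y = -1 + y*(-4 + y))
A(p, u) = (-8 + u)/(-10 + p)
R = -1 (R = (-8 + (-1 + (-3)² - 4*(-3)))/(-10 - 2) = (-8 + (-1 + 9 + 12))/(-12) = -(-8 + 20)/12 = -1/12*12 = -1)
(-R*5)*(-36) = (-1*(-1)*5)*(-36) = (1*5)*(-36) = 5*(-36) = -180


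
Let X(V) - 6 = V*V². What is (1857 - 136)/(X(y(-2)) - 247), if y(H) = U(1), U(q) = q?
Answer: -1721/240 ≈ -7.1708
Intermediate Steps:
y(H) = 1
X(V) = 6 + V³ (X(V) = 6 + V*V² = 6 + V³)
(1857 - 136)/(X(y(-2)) - 247) = (1857 - 136)/((6 + 1³) - 247) = 1721/((6 + 1) - 247) = 1721/(7 - 247) = 1721/(-240) = 1721*(-1/240) = -1721/240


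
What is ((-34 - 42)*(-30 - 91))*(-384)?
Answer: -3531264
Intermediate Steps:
((-34 - 42)*(-30 - 91))*(-384) = -76*(-121)*(-384) = 9196*(-384) = -3531264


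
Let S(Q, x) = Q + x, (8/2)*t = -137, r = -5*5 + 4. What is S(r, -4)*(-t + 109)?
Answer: -14325/4 ≈ -3581.3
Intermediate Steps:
r = -21 (r = -25 + 4 = -21)
t = -137/4 (t = (¼)*(-137) = -137/4 ≈ -34.250)
S(r, -4)*(-t + 109) = (-21 - 4)*(-1*(-137/4) + 109) = -25*(137/4 + 109) = -25*573/4 = -14325/4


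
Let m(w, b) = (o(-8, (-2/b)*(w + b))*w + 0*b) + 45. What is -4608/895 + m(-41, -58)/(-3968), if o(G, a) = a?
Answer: -133763139/25747360 ≈ -5.1952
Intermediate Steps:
m(w, b) = 45 - 2*w*(b + w)/b (m(w, b) = (((-2/b)*(w + b))*w + 0*b) + 45 = (((-2/b)*(b + w))*w + 0) + 45 = ((-2*(b + w)/b)*w + 0) + 45 = (-2*w*(b + w)/b + 0) + 45 = -2*w*(b + w)/b + 45 = 45 - 2*w*(b + w)/b)
-4608/895 + m(-41, -58)/(-3968) = -4608/895 + ((45*(-58) - 2*(-41)*(-58 - 41))/(-58))/(-3968) = -4608*1/895 - (-2610 - 2*(-41)*(-99))/58*(-1/3968) = -4608/895 - (-2610 - 8118)/58*(-1/3968) = -4608/895 - 1/58*(-10728)*(-1/3968) = -4608/895 + (5364/29)*(-1/3968) = -4608/895 - 1341/28768 = -133763139/25747360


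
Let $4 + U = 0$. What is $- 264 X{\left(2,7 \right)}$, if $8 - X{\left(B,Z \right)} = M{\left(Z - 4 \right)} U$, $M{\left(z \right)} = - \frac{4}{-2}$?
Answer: $-4224$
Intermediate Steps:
$U = -4$ ($U = -4 + 0 = -4$)
$M{\left(z \right)} = 2$ ($M{\left(z \right)} = \left(-4\right) \left(- \frac{1}{2}\right) = 2$)
$X{\left(B,Z \right)} = 16$ ($X{\left(B,Z \right)} = 8 - 2 \left(-4\right) = 8 - -8 = 8 + 8 = 16$)
$- 264 X{\left(2,7 \right)} = \left(-264\right) 16 = -4224$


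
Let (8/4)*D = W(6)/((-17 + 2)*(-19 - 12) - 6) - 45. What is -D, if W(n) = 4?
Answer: 20651/918 ≈ 22.496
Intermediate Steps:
D = -20651/918 (D = (4/((-17 + 2)*(-19 - 12) - 6) - 45)/2 = (4/(-15*(-31) - 6) - 45)/2 = (4/(465 - 6) - 45)/2 = (4/459 - 45)/2 = (½)*(-20651/459) = -20651/918 ≈ -22.496)
-D = -1*(-20651/918) = 20651/918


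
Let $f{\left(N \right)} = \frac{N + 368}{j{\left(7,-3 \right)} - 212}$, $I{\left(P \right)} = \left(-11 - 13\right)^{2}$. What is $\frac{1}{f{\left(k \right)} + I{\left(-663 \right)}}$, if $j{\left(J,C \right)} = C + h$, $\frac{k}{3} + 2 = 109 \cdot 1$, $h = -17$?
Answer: $\frac{232}{132943} \approx 0.0017451$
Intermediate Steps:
$I{\left(P \right)} = 576$ ($I{\left(P \right)} = \left(-24\right)^{2} = 576$)
$k = 321$ ($k = -6 + 3 \cdot 109 \cdot 1 = -6 + 3 \cdot 109 = -6 + 327 = 321$)
$j{\left(J,C \right)} = -17 + C$ ($j{\left(J,C \right)} = C - 17 = -17 + C$)
$f{\left(N \right)} = - \frac{46}{29} - \frac{N}{232}$ ($f{\left(N \right)} = \frac{N + 368}{\left(-17 - 3\right) - 212} = \frac{368 + N}{-20 - 212} = \frac{368 + N}{-232} = \left(368 + N\right) \left(- \frac{1}{232}\right) = - \frac{46}{29} - \frac{N}{232}$)
$\frac{1}{f{\left(k \right)} + I{\left(-663 \right)}} = \frac{1}{\left(- \frac{46}{29} - \frac{321}{232}\right) + 576} = \frac{1}{- \frac{689}{232} + 576} = \frac{1}{\frac{132943}{232}} = \frac{232}{132943}$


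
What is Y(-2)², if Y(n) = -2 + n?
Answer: 16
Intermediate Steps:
Y(-2)² = (-2 - 2)² = (-4)² = 16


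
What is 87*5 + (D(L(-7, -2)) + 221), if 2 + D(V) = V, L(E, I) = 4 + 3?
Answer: 661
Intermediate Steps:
L(E, I) = 7
D(V) = -2 + V
87*5 + (D(L(-7, -2)) + 221) = 87*5 + ((-2 + 7) + 221) = 435 + (5 + 221) = 435 + 226 = 661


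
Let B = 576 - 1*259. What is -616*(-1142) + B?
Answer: 703789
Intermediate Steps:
B = 317 (B = 576 - 259 = 317)
-616*(-1142) + B = -616*(-1142) + 317 = 703472 + 317 = 703789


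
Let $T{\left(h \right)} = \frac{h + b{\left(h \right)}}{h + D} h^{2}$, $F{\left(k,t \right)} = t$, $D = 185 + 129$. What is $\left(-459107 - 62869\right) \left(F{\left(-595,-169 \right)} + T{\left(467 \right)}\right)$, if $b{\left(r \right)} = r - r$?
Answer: $- \frac{53093088454224}{781} \approx -6.7981 \cdot 10^{10}$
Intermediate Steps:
$D = 314$
$b{\left(r \right)} = 0$
$T{\left(h \right)} = \frac{h^{3}}{314 + h}$ ($T{\left(h \right)} = \frac{h + 0}{h + 314} h^{2} = \frac{h}{314 + h} h^{2} = \frac{h^{3}}{314 + h}$)
$\left(-459107 - 62869\right) \left(F{\left(-595,-169 \right)} + T{\left(467 \right)}\right) = \left(-459107 - 62869\right) \left(-169 + \frac{467^{3}}{314 + 467}\right) = - 521976 \left(-169 + \frac{101847563}{781}\right) = \left(-521976\right) \frac{101715574}{781} = - \frac{53093088454224}{781}$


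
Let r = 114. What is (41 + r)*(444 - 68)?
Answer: 58280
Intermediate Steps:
(41 + r)*(444 - 68) = (41 + 114)*(444 - 68) = 155*376 = 58280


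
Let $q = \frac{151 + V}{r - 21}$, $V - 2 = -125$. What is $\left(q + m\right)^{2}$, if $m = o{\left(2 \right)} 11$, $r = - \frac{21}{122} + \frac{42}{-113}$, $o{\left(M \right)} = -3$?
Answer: $\frac{2117901000601}{1800220041} \approx 1176.5$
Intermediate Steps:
$V = -123$ ($V = 2 - 125 = -123$)
$r = - \frac{7497}{13786}$ ($r = \left(-21\right) \frac{1}{122} + 42 \left(- \frac{1}{113}\right) = - \frac{21}{122} - \frac{42}{113} = - \frac{7497}{13786} \approx -0.54381$)
$q = - \frac{55144}{42429}$ ($q = \frac{151 - 123}{- \frac{7497}{13786} - 21} = \frac{28}{- \frac{297003}{13786}} = 28 \left(- \frac{13786}{297003}\right) = - \frac{55144}{42429} \approx -1.2997$)
$m = -33$ ($m = \left(-3\right) 11 = -33$)
$\left(q + m\right)^{2} = \left(- \frac{55144}{42429} - 33\right)^{2} = \left(- \frac{1455301}{42429}\right)^{2} = \frac{2117901000601}{1800220041}$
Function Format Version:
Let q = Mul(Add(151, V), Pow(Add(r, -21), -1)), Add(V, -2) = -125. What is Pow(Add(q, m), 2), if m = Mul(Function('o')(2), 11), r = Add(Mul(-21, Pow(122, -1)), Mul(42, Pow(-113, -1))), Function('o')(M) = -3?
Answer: Rational(2117901000601, 1800220041) ≈ 1176.5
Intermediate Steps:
V = -123 (V = Add(2, -125) = -123)
r = Rational(-7497, 13786) (r = Add(Mul(-21, Rational(1, 122)), Mul(42, Rational(-1, 113))) = Add(Rational(-21, 122), Rational(-42, 113)) = Rational(-7497, 13786) ≈ -0.54381)
q = Rational(-55144, 42429) (q = Mul(Add(151, -123), Pow(Add(Rational(-7497, 13786), -21), -1)) = Mul(28, Pow(Rational(-297003, 13786), -1)) = Mul(28, Rational(-13786, 297003)) = Rational(-55144, 42429) ≈ -1.2997)
m = -33 (m = Mul(-3, 11) = -33)
Pow(Add(q, m), 2) = Pow(Add(Rational(-55144, 42429), -33), 2) = Pow(Rational(-1455301, 42429), 2) = Rational(2117901000601, 1800220041)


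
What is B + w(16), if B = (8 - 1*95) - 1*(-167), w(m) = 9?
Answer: 89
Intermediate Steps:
B = 80 (B = (8 - 95) + 167 = -87 + 167 = 80)
B + w(16) = 80 + 9 = 89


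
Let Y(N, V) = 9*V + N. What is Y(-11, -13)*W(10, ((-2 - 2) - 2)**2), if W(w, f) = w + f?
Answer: -5888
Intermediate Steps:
Y(N, V) = N + 9*V
W(w, f) = f + w
Y(-11, -13)*W(10, ((-2 - 2) - 2)**2) = (-11 + 9*(-13))*(((-2 - 2) - 2)**2 + 10) = (-11 - 117)*((-4 - 2)**2 + 10) = -128*((-6)**2 + 10) = -128*(36 + 10) = -128*46 = -5888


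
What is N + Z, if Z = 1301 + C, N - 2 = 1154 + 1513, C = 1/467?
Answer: 1853991/467 ≈ 3970.0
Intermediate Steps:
C = 1/467 ≈ 0.0021413
N = 2669 (N = 2 + (1154 + 1513) = 2 + 2667 = 2669)
Z = 607568/467 (Z = 1301 + 1/467 = 607568/467 ≈ 1301.0)
N + Z = 2669 + 607568/467 = 1853991/467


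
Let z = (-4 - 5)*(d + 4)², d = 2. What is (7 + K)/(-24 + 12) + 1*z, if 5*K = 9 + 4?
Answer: -1624/5 ≈ -324.80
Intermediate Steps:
K = 13/5 (K = (9 + 4)/5 = (⅕)*13 = 13/5 ≈ 2.6000)
z = -324 (z = (-4 - 5)*(2 + 4)² = -9*6² = -9*36 = -324)
(7 + K)/(-24 + 12) + 1*z = (7 + 13/5)/(-24 + 12) + 1*(-324) = (48/5)/(-12) - 324 = (48/5)*(-1/12) - 324 = -⅘ - 324 = -1624/5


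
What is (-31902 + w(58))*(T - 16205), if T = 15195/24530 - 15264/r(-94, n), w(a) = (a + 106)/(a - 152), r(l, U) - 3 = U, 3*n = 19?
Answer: 41757320746550/73367 ≈ 5.6916e+8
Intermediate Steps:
n = 19/3 (n = (⅓)*19 = 19/3 ≈ 6.3333)
r(l, U) = 3 + U
w(a) = (106 + a)/(-152 + a)
T = -56142615/34342 (T = 15195/24530 - 15264/(3 + 19/3) = 15195*(1/24530) - 15264/28/3 = 3039/4906 - 15264*3/28 = 3039/4906 - 11448/7 = -56142615/34342 ≈ -1634.8)
(-31902 + w(58))*(T - 16205) = (-31902 + (106 + 58)/(-152 + 58))*(-56142615/34342 - 16205) = (-31902 + 164/(-94))*(-612654725/34342) = (-31902 - 1/94*164)*(-612654725/34342) = (-31902 - 82/47)*(-612654725/34342) = -1499476/47*(-612654725/34342) = 41757320746550/73367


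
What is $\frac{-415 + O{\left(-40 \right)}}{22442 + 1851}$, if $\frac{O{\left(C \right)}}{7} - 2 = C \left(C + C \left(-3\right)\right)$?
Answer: $- \frac{22801}{24293} \approx -0.93858$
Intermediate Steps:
$O{\left(C \right)} = 14 - 14 C^{2}$ ($O{\left(C \right)} = 14 + 7 C \left(C + C \left(-3\right)\right) = 14 + 7 C \left(C - 3 C\right) = 14 + 7 C \left(- 2 C\right) = 14 + 7 \left(- 2 C^{2}\right) = 14 - 14 C^{2}$)
$\frac{-415 + O{\left(-40 \right)}}{22442 + 1851} = \frac{-415 + \left(14 - 14 \left(-40\right)^{2}\right)}{22442 + 1851} = \frac{-415 + \left(14 - 22400\right)}{24293} = \left(-415 + \left(14 - 22400\right)\right) \frac{1}{24293} = \left(-415 - 22386\right) \frac{1}{24293} = \left(-22801\right) \frac{1}{24293} = - \frac{22801}{24293}$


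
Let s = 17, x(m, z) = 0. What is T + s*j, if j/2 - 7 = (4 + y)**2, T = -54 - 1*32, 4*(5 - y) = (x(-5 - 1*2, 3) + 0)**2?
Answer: 2906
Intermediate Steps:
y = 5 (y = 5 - (0 + 0)**2/4 = 5 - 1/4*0**2 = 5 - 1/4*0 = 5 + 0 = 5)
T = -86 (T = -54 - 32 = -86)
j = 176 (j = 14 + 2*(4 + 5)**2 = 14 + 2*9**2 = 14 + 2*81 = 14 + 162 = 176)
T + s*j = -86 + 17*176 = -86 + 2992 = 2906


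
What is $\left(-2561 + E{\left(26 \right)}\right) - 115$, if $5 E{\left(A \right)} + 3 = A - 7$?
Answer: $- \frac{13364}{5} \approx -2672.8$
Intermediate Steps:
$E{\left(A \right)} = -2 + \frac{A}{5}$ ($E{\left(A \right)} = - \frac{3}{5} + \frac{A - 7}{5} = - \frac{3}{5} + \frac{-7 + A}{5} = - \frac{3}{5} + \left(- \frac{7}{5} + \frac{A}{5}\right) = -2 + \frac{A}{5}$)
$\left(-2561 + E{\left(26 \right)}\right) - 115 = \left(-2561 + \left(-2 + \frac{1}{5} \cdot 26\right)\right) - 115 = \left(-2561 + \left(-2 + \frac{26}{5}\right)\right) - 115 = \left(-2561 + \frac{16}{5}\right) - 115 = - \frac{12789}{5} - 115 = - \frac{13364}{5}$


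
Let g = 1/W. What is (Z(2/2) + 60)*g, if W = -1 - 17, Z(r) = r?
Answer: -61/18 ≈ -3.3889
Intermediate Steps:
W = -18
g = -1/18 (g = 1/(-18) = -1/18 ≈ -0.055556)
(Z(2/2) + 60)*g = (2/2 + 60)*(-1/18) = (2*(½) + 60)*(-1/18) = (1 + 60)*(-1/18) = 61*(-1/18) = -61/18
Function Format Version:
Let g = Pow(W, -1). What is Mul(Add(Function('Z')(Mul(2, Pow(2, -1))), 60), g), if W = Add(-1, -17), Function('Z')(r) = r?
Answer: Rational(-61, 18) ≈ -3.3889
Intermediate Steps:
W = -18
g = Rational(-1, 18) (g = Pow(-18, -1) = Rational(-1, 18) ≈ -0.055556)
Mul(Add(Function('Z')(Mul(2, Pow(2, -1))), 60), g) = Mul(Add(Mul(2, Pow(2, -1)), 60), Rational(-1, 18)) = Mul(Add(Mul(2, Rational(1, 2)), 60), Rational(-1, 18)) = Mul(Add(1, 60), Rational(-1, 18)) = Mul(61, Rational(-1, 18)) = Rational(-61, 18)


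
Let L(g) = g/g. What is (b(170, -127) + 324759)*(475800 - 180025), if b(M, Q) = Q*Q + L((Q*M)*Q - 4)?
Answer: 100826443975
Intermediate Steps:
L(g) = 1
b(M, Q) = 1 + Q² (b(M, Q) = Q*Q + 1 = Q² + 1 = 1 + Q²)
(b(170, -127) + 324759)*(475800 - 180025) = ((1 + (-127)²) + 324759)*(475800 - 180025) = ((1 + 16129) + 324759)*295775 = (16130 + 324759)*295775 = 340889*295775 = 100826443975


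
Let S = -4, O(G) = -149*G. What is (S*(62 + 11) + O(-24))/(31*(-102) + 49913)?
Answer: 3284/46751 ≈ 0.070244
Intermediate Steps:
(S*(62 + 11) + O(-24))/(31*(-102) + 49913) = (-4*(62 + 11) - 149*(-24))/(31*(-102) + 49913) = (-4*73 + 3576)/(-3162 + 49913) = (-292 + 3576)/46751 = 3284*(1/46751) = 3284/46751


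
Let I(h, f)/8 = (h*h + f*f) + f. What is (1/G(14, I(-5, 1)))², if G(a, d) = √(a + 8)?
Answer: 1/22 ≈ 0.045455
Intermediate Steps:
I(h, f) = 8*f + 8*f² + 8*h² (I(h, f) = 8*((h*h + f*f) + f) = 8*((h² + f²) + f) = 8*((f² + h²) + f) = 8*(f + f² + h²) = 8*f + 8*f² + 8*h²)
G(a, d) = √(8 + a)
(1/G(14, I(-5, 1)))² = (1/(√(8 + 14)))² = (1/(√22))² = (√22/22)² = 1/22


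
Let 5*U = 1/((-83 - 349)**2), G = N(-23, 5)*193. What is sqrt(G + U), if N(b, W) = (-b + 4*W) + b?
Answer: sqrt(18009216005)/2160 ≈ 62.129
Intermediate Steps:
N(b, W) = 4*W
G = 3860 (G = (4*5)*193 = 20*193 = 3860)
U = 1/933120 (U = 1/(5*((-83 - 349)**2)) = 1/(5*((-432)**2)) = (1/5)/186624 = (1/5)*(1/186624) = 1/933120 ≈ 1.0717e-6)
sqrt(G + U) = sqrt(3860 + 1/933120) = sqrt(3601843201/933120) = sqrt(18009216005)/2160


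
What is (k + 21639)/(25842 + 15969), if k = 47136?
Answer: 3275/1991 ≈ 1.6449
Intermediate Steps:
(k + 21639)/(25842 + 15969) = (47136 + 21639)/(25842 + 15969) = 68775/41811 = 68775*(1/41811) = 3275/1991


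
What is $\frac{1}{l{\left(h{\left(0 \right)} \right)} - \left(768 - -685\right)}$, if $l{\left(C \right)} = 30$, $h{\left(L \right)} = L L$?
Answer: $- \frac{1}{1423} \approx -0.00070274$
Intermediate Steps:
$h{\left(L \right)} = L^{2}$
$\frac{1}{l{\left(h{\left(0 \right)} \right)} - \left(768 - -685\right)} = \frac{1}{30 - \left(768 - -685\right)} = \frac{1}{30 - \left(768 + 685\right)} = \frac{1}{30 - 1453} = \frac{1}{-1423} = - \frac{1}{1423}$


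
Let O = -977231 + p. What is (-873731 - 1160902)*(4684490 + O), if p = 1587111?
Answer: -10772099916210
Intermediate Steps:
O = 609880 (O = -977231 + 1587111 = 609880)
(-873731 - 1160902)*(4684490 + O) = (-873731 - 1160902)*(4684490 + 609880) = -2034633*5294370 = -10772099916210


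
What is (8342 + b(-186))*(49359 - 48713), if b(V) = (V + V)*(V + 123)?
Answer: 20528588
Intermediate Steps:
b(V) = 2*V*(123 + V) (b(V) = (2*V)*(123 + V) = 2*V*(123 + V))
(8342 + b(-186))*(49359 - 48713) = (8342 + 2*(-186)*(123 - 186))*(49359 - 48713) = (8342 + 2*(-186)*(-63))*646 = (8342 + 23436)*646 = 31778*646 = 20528588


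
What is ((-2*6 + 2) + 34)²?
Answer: 576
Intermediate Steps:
((-2*6 + 2) + 34)² = ((-12 + 2) + 34)² = (-10 + 34)² = 24² = 576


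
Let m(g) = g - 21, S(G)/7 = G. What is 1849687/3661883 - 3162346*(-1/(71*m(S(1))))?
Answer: -5789151234320/1819955851 ≈ -3180.9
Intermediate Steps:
S(G) = 7*G
m(g) = -21 + g
1849687/3661883 - 3162346*(-1/(71*m(S(1)))) = 1849687/3661883 - 3162346*(-1/(71*(-21 + 7*1))) = 1849687*(1/3661883) - 3162346*(-1/(71*(-21 + 7))) = 1849687/3661883 - 3162346/((-71*(-14))) = 1849687/3661883 - 3162346/994 = 1849687/3661883 - 3162346*1/994 = 1849687/3661883 - 1581173/497 = -5789151234320/1819955851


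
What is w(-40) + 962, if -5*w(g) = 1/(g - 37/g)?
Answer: 1503614/1563 ≈ 962.00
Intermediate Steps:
w(g) = -1/(5*(g - 37/g))
w(-40) + 962 = -1*(-40)/(-185 + 5*(-40)²) + 962 = -1*(-40)/(-185 + 5*1600) + 962 = -1*(-40)/(-185 + 8000) + 962 = -1*(-40)/7815 + 962 = -1*(-40)*1/7815 + 962 = 8/1563 + 962 = 1503614/1563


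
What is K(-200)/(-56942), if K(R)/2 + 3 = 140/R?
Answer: 37/284710 ≈ 0.00012996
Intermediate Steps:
K(R) = -6 + 280/R (K(R) = -6 + 2*(140/R) = -6 + 280/R)
K(-200)/(-56942) = (-6 + 280/(-200))/(-56942) = (-6 + 280*(-1/200))*(-1/56942) = (-6 - 7/5)*(-1/56942) = -37/5*(-1/56942) = 37/284710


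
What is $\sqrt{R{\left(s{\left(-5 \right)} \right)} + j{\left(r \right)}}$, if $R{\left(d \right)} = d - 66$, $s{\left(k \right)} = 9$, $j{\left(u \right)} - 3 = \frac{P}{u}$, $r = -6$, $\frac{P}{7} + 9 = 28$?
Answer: $\frac{i \sqrt{2742}}{6} \approx 8.7274 i$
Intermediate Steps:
$P = 133$ ($P = -63 + 7 \cdot 28 = -63 + 196 = 133$)
$j{\left(u \right)} = 3 + \frac{133}{u}$
$R{\left(d \right)} = -66 + d$
$\sqrt{R{\left(s{\left(-5 \right)} \right)} + j{\left(r \right)}} = \sqrt{\left(-66 + 9\right) + \left(3 + \frac{133}{-6}\right)} = \sqrt{-57 + \left(3 + 133 \left(- \frac{1}{6}\right)\right)} = \sqrt{-57 + \left(3 - \frac{133}{6}\right)} = \sqrt{-57 - \frac{115}{6}} = \sqrt{- \frac{457}{6}} = \frac{i \sqrt{2742}}{6}$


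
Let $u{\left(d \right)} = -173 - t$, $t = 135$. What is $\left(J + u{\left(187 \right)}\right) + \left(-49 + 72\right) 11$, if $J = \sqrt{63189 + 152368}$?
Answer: $-55 + \sqrt{215557} \approx 409.28$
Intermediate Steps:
$u{\left(d \right)} = -308$ ($u{\left(d \right)} = -173 - 135 = -308$)
$J = \sqrt{215557} \approx 464.28$
$\left(J + u{\left(187 \right)}\right) + \left(-49 + 72\right) 11 = \left(\sqrt{215557} - 308\right) + \left(-49 + 72\right) 11 = \left(-308 + \sqrt{215557}\right) + 23 \cdot 11 = \left(-308 + \sqrt{215557}\right) + 253 = -55 + \sqrt{215557}$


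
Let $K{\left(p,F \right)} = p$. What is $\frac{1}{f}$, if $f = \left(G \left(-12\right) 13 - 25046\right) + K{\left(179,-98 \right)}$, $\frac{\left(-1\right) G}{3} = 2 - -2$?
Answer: $- \frac{1}{22995} \approx -4.3488 \cdot 10^{-5}$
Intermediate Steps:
$G = -12$ ($G = - 3 \left(2 - -2\right) = - 3 \left(2 + 2\right) = \left(-3\right) 4 = -12$)
$f = -22995$ ($f = \left(\left(-12\right) \left(-12\right) 13 - 25046\right) + 179 = \left(144 \cdot 13 - 25046\right) + 179 = \left(1872 - 25046\right) + 179 = -23174 + 179 = -22995$)
$\frac{1}{f} = \frac{1}{-22995} = - \frac{1}{22995}$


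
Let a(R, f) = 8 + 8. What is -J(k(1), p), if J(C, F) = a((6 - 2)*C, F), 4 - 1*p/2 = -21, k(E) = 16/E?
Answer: -16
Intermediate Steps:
p = 50 (p = 8 - 2*(-21) = 8 + 42 = 50)
a(R, f) = 16
J(C, F) = 16
-J(k(1), p) = -1*16 = -16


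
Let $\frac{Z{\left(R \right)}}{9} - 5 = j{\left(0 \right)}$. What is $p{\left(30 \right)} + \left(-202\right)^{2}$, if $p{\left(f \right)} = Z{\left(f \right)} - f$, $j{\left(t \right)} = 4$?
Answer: $40855$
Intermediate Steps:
$Z{\left(R \right)} = 81$ ($Z{\left(R \right)} = 45 + 9 \cdot 4 = 45 + 36 = 81$)
$p{\left(f \right)} = 81 - f$
$p{\left(30 \right)} + \left(-202\right)^{2} = \left(81 - 30\right) + \left(-202\right)^{2} = \left(81 - 30\right) + 40804 = 51 + 40804 = 40855$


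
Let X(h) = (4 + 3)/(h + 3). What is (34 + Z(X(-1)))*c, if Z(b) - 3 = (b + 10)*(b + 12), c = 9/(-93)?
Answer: -2955/124 ≈ -23.831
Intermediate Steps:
c = -3/31 (c = 9*(-1/93) = -3/31 ≈ -0.096774)
X(h) = 7/(3 + h)
Z(b) = 3 + (10 + b)*(12 + b) (Z(b) = 3 + (b + 10)*(b + 12) = 3 + (10 + b)*(12 + b))
(34 + Z(X(-1)))*c = (34 + (123 + (7/(3 - 1))² + 22*(7/(3 - 1))))*(-3/31) = (34 + (123 + (7/2)² + 22*(7/2)))*(-3/31) = (34 + (123 + 49/4 + 77))*(-3/31) = (34 + 849/4)*(-3/31) = (985/4)*(-3/31) = -2955/124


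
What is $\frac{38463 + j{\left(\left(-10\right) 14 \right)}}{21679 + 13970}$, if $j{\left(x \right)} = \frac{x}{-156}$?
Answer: $\frac{1500092}{1390311} \approx 1.079$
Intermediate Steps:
$j{\left(x \right)} = - \frac{x}{156}$ ($j{\left(x \right)} = x \left(- \frac{1}{156}\right) = - \frac{x}{156}$)
$\frac{38463 + j{\left(\left(-10\right) 14 \right)}}{21679 + 13970} = \frac{38463 - \frac{\left(-10\right) 14}{156}}{21679 + 13970} = \frac{38463 - - \frac{35}{39}}{35649} = \left(38463 + \frac{35}{39}\right) \frac{1}{35649} = \frac{1500092}{39} \cdot \frac{1}{35649} = \frac{1500092}{1390311}$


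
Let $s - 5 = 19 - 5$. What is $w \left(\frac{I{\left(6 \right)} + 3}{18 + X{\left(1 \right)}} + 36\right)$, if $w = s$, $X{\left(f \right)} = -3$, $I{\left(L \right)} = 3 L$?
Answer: $\frac{3553}{5} \approx 710.6$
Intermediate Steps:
$s = 19$ ($s = 5 + \left(19 - 5\right) = 5 + 14 = 19$)
$w = 19$
$w \left(\frac{I{\left(6 \right)} + 3}{18 + X{\left(1 \right)}} + 36\right) = 19 \left(\frac{3 \cdot 6 + 3}{18 - 3} + 36\right) = 19 \left(\frac{18 + 3}{15} + 36\right) = 19 \left(21 \cdot \frac{1}{15} + 36\right) = 19 \left(\frac{7}{5} + 36\right) = 19 \cdot \frac{187}{5} = \frac{3553}{5}$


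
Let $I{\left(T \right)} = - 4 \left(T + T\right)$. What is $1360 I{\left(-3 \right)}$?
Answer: $32640$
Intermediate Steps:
$I{\left(T \right)} = - 8 T$ ($I{\left(T \right)} = - 4 \cdot 2 T = - 8 T$)
$1360 I{\left(-3 \right)} = 1360 \left(\left(-8\right) \left(-3\right)\right) = 1360 \cdot 24 = 32640$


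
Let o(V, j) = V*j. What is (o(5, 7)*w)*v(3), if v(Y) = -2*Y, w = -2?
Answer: 420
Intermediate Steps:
(o(5, 7)*w)*v(3) = ((5*7)*(-2))*(-2*3) = (35*(-2))*(-6) = -70*(-6) = 420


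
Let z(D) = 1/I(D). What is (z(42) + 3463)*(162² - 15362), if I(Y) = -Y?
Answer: 791366245/21 ≈ 3.7684e+7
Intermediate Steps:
z(D) = -1/D (z(D) = 1/(-D) = -1/D)
(z(42) + 3463)*(162² - 15362) = (-1/42 + 3463)*(162² - 15362) = (-1*1/42 + 3463)*(26244 - 15362) = (-1/42 + 3463)*10882 = (145445/42)*10882 = 791366245/21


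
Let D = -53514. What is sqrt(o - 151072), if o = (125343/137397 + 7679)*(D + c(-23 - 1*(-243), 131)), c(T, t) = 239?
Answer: 3*I*sqrt(564446548660182)/3523 ≈ 20231.0*I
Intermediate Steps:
o = -18738538389050/45799 (o = (125343/137397 + 7679)*(-53514 + 239) = (125343*(1/137397) + 7679)*(-53275) = (41781/45799 + 7679)*(-53275) = (351732302/45799)*(-53275) = -18738538389050/45799 ≈ -4.0915e+8)
sqrt(o - 151072) = sqrt(-18738538389050/45799 - 151072) = sqrt(-18745457335578/45799) = 3*I*sqrt(564446548660182)/3523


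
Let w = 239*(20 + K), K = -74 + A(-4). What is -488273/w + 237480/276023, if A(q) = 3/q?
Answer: 551528253796/14447319843 ≈ 38.175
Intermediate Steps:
K = -299/4 (K = -74 + 3/(-4) = -74 + 3*(-¼) = -74 - ¾ = -299/4 ≈ -74.750)
w = -52341/4 (w = 239*(20 - 299/4) = 239*(-219/4) = -52341/4 ≈ -13085.)
-488273/w + 237480/276023 = -488273/(-52341/4) + 237480/276023 = -488273*(-4/52341) + 237480*(1/276023) = 1953092/52341 + 237480/276023 = 551528253796/14447319843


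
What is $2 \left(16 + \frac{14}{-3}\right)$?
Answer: $\frac{68}{3} \approx 22.667$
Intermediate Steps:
$2 \left(16 + \frac{14}{-3}\right) = 2 \left(16 + 14 \left(- \frac{1}{3}\right)\right) = 2 \left(16 - \frac{14}{3}\right) = 2 \cdot \frac{34}{3} = \frac{68}{3}$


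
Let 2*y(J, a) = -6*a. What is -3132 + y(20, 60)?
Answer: -3312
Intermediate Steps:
y(J, a) = -3*a (y(J, a) = (-6*a)/2 = -3*a)
-3132 + y(20, 60) = -3132 - 3*60 = -3132 - 180 = -3312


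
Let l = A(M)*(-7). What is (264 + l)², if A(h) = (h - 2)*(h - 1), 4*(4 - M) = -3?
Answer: 9418761/256 ≈ 36792.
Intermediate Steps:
M = 19/4 (M = 4 - ¼*(-3) = 4 + ¾ = 19/4 ≈ 4.7500)
A(h) = (-1 + h)*(-2 + h) (A(h) = (-2 + h)*(-1 + h) = (-1 + h)*(-2 + h))
l = -1155/16 (l = (2 + (19/4)² - 3*19/4)*(-7) = (2 + 361/16 - 57/4)*(-7) = (165/16)*(-7) = -1155/16 ≈ -72.188)
(264 + l)² = (264 - 1155/16)² = (3069/16)² = 9418761/256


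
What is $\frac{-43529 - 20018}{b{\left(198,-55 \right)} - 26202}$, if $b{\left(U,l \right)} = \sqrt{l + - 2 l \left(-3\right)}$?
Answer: $\frac{151368954}{62413199} + \frac{5777 i \sqrt{385}}{62413199} \approx 2.4253 + 0.0018162 i$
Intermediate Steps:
$b{\left(U,l \right)} = \sqrt{7} \sqrt{l}$ ($b{\left(U,l \right)} = \sqrt{l + 6 l} = \sqrt{7 l} = \sqrt{7} \sqrt{l}$)
$\frac{-43529 - 20018}{b{\left(198,-55 \right)} - 26202} = \frac{-43529 - 20018}{\sqrt{7} \sqrt{-55} - 26202} = - \frac{63547}{\sqrt{7} i \sqrt{55} - 26202} = - \frac{63547}{i \sqrt{385} - 26202} = - \frac{63547}{-26202 + i \sqrt{385}}$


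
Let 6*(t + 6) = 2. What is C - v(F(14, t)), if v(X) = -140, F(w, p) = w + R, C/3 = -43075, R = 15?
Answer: -129085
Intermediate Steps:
t = -17/3 (t = -6 + (⅙)*2 = -6 + ⅓ = -17/3 ≈ -5.6667)
C = -129225 (C = 3*(-43075) = -129225)
F(w, p) = 15 + w (F(w, p) = w + 15 = 15 + w)
C - v(F(14, t)) = -129225 - 1*(-140) = -129225 + 140 = -129085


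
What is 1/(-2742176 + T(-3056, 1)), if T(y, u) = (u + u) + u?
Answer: -1/2742173 ≈ -3.6467e-7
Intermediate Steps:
T(y, u) = 3*u (T(y, u) = 2*u + u = 3*u)
1/(-2742176 + T(-3056, 1)) = 1/(-2742176 + 3*1) = 1/(-2742176 + 3) = 1/(-2742173) = -1/2742173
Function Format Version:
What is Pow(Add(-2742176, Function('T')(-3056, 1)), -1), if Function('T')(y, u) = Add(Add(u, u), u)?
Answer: Rational(-1, 2742173) ≈ -3.6467e-7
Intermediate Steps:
Function('T')(y, u) = Mul(3, u) (Function('T')(y, u) = Add(Mul(2, u), u) = Mul(3, u))
Pow(Add(-2742176, Function('T')(-3056, 1)), -1) = Pow(Add(-2742176, Mul(3, 1)), -1) = Pow(Add(-2742176, 3), -1) = Pow(-2742173, -1) = Rational(-1, 2742173)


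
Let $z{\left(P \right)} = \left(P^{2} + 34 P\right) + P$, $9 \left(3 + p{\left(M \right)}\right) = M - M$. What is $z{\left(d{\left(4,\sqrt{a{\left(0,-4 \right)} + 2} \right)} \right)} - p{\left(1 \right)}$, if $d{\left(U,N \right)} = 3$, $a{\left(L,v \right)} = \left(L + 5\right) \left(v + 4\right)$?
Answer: $117$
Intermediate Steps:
$p{\left(M \right)} = -3$ ($p{\left(M \right)} = -3 + \frac{M - M}{9} = -3 + \frac{1}{9} \cdot 0 = -3 + 0 = -3$)
$a{\left(L,v \right)} = \left(4 + v\right) \left(5 + L\right)$ ($a{\left(L,v \right)} = \left(5 + L\right) \left(4 + v\right) = \left(4 + v\right) \left(5 + L\right)$)
$z{\left(P \right)} = P^{2} + 35 P$
$z{\left(d{\left(4,\sqrt{a{\left(0,-4 \right)} + 2} \right)} \right)} - p{\left(1 \right)} = 3 \left(35 + 3\right) - -3 = 3 \cdot 38 + 3 = 114 + 3 = 117$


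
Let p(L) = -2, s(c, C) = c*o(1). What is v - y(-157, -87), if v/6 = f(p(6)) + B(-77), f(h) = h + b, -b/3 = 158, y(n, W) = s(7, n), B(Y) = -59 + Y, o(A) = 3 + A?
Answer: -3700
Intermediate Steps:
s(c, C) = 4*c (s(c, C) = c*(3 + 1) = c*4 = 4*c)
y(n, W) = 28 (y(n, W) = 4*7 = 28)
b = -474 (b = -3*158 = -474)
f(h) = -474 + h (f(h) = h - 474 = -474 + h)
v = -3672 (v = 6*((-474 - 2) + (-59 - 77)) = 6*(-476 - 136) = 6*(-612) = -3672)
v - y(-157, -87) = -3672 - 1*28 = -3672 - 28 = -3700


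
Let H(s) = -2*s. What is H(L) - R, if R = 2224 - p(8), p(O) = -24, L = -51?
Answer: -2146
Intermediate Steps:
R = 2248 (R = 2224 - 1*(-24) = 2224 + 24 = 2248)
H(L) - R = -2*(-51) - 1*2248 = 102 - 2248 = -2146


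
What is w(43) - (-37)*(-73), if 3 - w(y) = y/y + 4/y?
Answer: -116061/43 ≈ -2699.1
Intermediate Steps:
w(y) = 2 - 4/y (w(y) = 3 - (y/y + 4/y) = 3 - (1 + 4/y) = 3 + (-1 - 4/y) = 2 - 4/y)
w(43) - (-37)*(-73) = (2 - 4/43) - (-37)*(-73) = (2 - 4*1/43) - 1*2701 = (2 - 4/43) - 2701 = 82/43 - 2701 = -116061/43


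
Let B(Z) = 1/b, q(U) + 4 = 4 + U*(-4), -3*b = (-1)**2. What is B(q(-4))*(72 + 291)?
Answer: -1089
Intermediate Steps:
b = -1/3 (b = -1/3*(-1)**2 = -1/3*1 = -1/3 ≈ -0.33333)
q(U) = -4*U (q(U) = -4 + (4 + U*(-4)) = -4 + (4 - 4*U) = -4*U)
B(Z) = -3 (B(Z) = 1/(-1/3) = -3)
B(q(-4))*(72 + 291) = -3*(72 + 291) = -3*363 = -1089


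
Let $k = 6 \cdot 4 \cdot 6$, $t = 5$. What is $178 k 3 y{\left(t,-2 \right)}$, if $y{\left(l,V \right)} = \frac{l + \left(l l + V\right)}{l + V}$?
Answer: $717696$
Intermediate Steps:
$k = 144$ ($k = 24 \cdot 6 = 144$)
$y{\left(l,V \right)} = \frac{V + l + l^{2}}{V + l}$ ($y{\left(l,V \right)} = \frac{l + \left(l^{2} + V\right)}{V + l} = \frac{l + \left(V + l^{2}\right)}{V + l} = \frac{V + l + l^{2}}{V + l}$)
$178 k 3 y{\left(t,-2 \right)} = 178 \cdot 144 \cdot 3 \frac{-2 + 5 + 5^{2}}{-2 + 5} = 178 \cdot 432 \frac{-2 + 5 + 25}{3} = 178 \cdot 432 \cdot \frac{1}{3} \cdot 28 = 178 \cdot 432 \cdot \frac{28}{3} = 178 \cdot 4032 = 717696$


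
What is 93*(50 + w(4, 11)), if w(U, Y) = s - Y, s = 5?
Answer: 4092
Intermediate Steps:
w(U, Y) = 5 - Y
93*(50 + w(4, 11)) = 93*(50 + (5 - 1*11)) = 93*(50 + (5 - 11)) = 93*(50 - 6) = 93*44 = 4092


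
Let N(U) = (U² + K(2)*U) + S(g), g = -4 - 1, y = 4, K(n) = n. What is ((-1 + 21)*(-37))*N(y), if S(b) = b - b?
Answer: -17760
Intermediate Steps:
g = -5
S(b) = 0
N(U) = U² + 2*U (N(U) = (U² + 2*U) + 0 = U² + 2*U)
((-1 + 21)*(-37))*N(y) = ((-1 + 21)*(-37))*(4*(2 + 4)) = (20*(-37))*(4*6) = -740*24 = -17760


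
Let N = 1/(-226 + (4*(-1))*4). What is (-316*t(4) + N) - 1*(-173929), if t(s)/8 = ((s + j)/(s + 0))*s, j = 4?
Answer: 37196609/242 ≈ 1.5371e+5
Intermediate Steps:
N = -1/242 (N = 1/(-226 - 4*4) = 1/(-226 - 16) = 1/(-242) = -1/242 ≈ -0.0041322)
t(s) = 32 + 8*s (t(s) = 8*(((s + 4)/(s + 0))*s) = 8*(((4 + s)/s)*s) = 8*(4 + s) = 32 + 8*s)
(-316*t(4) + N) - 1*(-173929) = (-316*(32 + 8*4) - 1/242) - 1*(-173929) = (-316*(32 + 32) - 1/242) + 173929 = (-316*64 - 1/242) + 173929 = (-20224 - 1/242) + 173929 = -4894209/242 + 173929 = 37196609/242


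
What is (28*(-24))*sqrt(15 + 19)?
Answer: -672*sqrt(34) ≈ -3918.4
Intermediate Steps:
(28*(-24))*sqrt(15 + 19) = -672*sqrt(34)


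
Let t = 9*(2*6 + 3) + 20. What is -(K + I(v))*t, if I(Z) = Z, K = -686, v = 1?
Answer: 106175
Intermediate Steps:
t = 155 (t = 9*(12 + 3) + 20 = 9*15 + 20 = 135 + 20 = 155)
-(K + I(v))*t = -(-686 + 1)*155 = -(-685)*155 = -1*(-106175) = 106175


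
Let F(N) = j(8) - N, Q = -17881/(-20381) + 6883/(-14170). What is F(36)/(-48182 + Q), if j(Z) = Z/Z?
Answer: 10107956950/13914789244793 ≈ 0.00072642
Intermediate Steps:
Q = 113091347/288798770 (Q = -17881*(-1/20381) + 6883*(-1/14170) = 17881/20381 - 6883/14170 = 113091347/288798770 ≈ 0.39159)
j(Z) = 1
F(N) = 1 - N
F(36)/(-48182 + Q) = (1 - 1*36)/(-48182 + 113091347/288798770) = (1 - 36)/(-13914789244793/288798770) = -35*(-288798770/13914789244793) = 10107956950/13914789244793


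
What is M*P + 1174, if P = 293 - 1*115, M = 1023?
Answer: 183268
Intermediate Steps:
P = 178 (P = 293 - 115 = 178)
M*P + 1174 = 1023*178 + 1174 = 182094 + 1174 = 183268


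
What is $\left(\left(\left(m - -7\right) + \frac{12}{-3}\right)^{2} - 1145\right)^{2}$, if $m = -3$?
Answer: $1311025$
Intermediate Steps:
$\left(\left(\left(m - -7\right) + \frac{12}{-3}\right)^{2} - 1145\right)^{2} = \left(\left(\left(-3 - -7\right) + \frac{12}{-3}\right)^{2} - 1145\right)^{2} = \left(\left(\left(-3 + 7\right) + 12 \left(- \frac{1}{3}\right)\right)^{2} - 1145\right)^{2} = \left(\left(4 - 4\right)^{2} - 1145\right)^{2} = \left(0^{2} - 1145\right)^{2} = \left(0 - 1145\right)^{2} = \left(-1145\right)^{2} = 1311025$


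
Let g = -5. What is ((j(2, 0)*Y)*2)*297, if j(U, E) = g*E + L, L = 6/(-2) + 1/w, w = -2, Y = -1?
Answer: 2079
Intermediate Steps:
L = -7/2 (L = 6/(-2) + 1/(-2) = 6*(-½) + 1*(-½) = -3 - ½ = -7/2 ≈ -3.5000)
j(U, E) = -7/2 - 5*E (j(U, E) = -5*E - 7/2 = -7/2 - 5*E)
((j(2, 0)*Y)*2)*297 = (((-7/2 - 5*0)*(-1))*2)*297 = (((-7/2 + 0)*(-1))*2)*297 = (-7/2*(-1)*2)*297 = ((7/2)*2)*297 = 7*297 = 2079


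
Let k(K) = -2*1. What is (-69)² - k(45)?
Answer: 4763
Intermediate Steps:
k(K) = -2
(-69)² - k(45) = (-69)² - 1*(-2) = 4761 + 2 = 4763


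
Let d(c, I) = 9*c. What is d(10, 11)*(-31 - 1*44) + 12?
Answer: -6738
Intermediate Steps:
d(10, 11)*(-31 - 1*44) + 12 = (9*10)*(-31 - 1*44) + 12 = 90*(-31 - 44) + 12 = 90*(-75) + 12 = -6750 + 12 = -6738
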